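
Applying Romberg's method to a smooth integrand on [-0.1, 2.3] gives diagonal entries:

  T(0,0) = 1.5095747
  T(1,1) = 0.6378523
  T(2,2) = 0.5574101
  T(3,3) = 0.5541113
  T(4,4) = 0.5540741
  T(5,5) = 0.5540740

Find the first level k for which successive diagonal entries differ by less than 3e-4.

k = 4

|T(1,1) − T(0,0)| = 0.8717224 ≥ 3e-4
|T(2,2) − T(1,1)| = 0.0804422 ≥ 3e-4
|T(3,3) − T(2,2)| = 0.0032988 ≥ 3e-4
|T(4,4) − T(3,3)| = 0.0000372 < 3e-4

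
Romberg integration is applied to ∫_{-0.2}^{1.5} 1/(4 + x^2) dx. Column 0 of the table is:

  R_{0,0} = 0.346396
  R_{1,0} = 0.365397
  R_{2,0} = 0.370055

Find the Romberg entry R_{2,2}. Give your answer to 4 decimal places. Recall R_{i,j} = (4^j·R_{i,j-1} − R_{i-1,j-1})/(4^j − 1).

Richardson extrapolation on the trapezoidal column (denominator 4−1=3):
R_{1,1} = (4·0.365397 − 0.346396) / 3 = 0.371731
R_{2,1} = (4·0.370055 − 0.365397) / 3 = 0.371608
R_{2,2} = 0.371608 + (0.371608 − 0.371731)/15 = 0.371600
(Column j=1 coincides with Simpson's rule on the same nodes.)

0.3716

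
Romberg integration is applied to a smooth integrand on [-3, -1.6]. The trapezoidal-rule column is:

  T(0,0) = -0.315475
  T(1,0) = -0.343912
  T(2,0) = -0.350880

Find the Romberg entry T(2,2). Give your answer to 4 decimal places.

Richardson extrapolation on the trapezoidal column (denominator 4−1=3):
T(1,1) = (4·(-0.343912) − (-0.315475)) / 3 = -0.353391
T(2,1) = (4·(-0.350880) − (-0.343912)) / 3 = -0.353203
T(2,2) = -0.353203 + (-0.353203 − (-0.353391))/15 = -0.353190

-0.3532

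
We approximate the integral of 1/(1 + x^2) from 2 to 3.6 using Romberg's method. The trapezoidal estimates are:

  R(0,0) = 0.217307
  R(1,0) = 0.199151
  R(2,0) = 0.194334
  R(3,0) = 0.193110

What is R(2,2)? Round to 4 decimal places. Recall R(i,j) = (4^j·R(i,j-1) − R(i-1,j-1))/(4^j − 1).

R(1,1) = (4·0.199151 − 0.217307) / 3 = 0.193099
R(2,1) = 0.194334 + (0.194334 − 0.199151)/3 = 0.192728
R(2,2) = 0.192728 + (0.192728 − 0.193099)/15 = 0.192703
(Column j=1 coincides with Simpson's rule on the same nodes.)

0.1927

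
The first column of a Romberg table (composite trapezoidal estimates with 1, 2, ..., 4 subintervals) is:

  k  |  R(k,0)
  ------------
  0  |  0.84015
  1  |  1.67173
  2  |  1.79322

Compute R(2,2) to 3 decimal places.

Richardson extrapolation on the trapezoidal column (denominator 4−1=3):
R(1,1) = (4·1.67173 − 0.84015) / 3 = 1.94892
R(2,1) = (4·1.79322 − 1.67173) / 3 = 1.83372
R(2,2) = (16·1.83372 − 1.94892) / 15 = 1.82604

1.826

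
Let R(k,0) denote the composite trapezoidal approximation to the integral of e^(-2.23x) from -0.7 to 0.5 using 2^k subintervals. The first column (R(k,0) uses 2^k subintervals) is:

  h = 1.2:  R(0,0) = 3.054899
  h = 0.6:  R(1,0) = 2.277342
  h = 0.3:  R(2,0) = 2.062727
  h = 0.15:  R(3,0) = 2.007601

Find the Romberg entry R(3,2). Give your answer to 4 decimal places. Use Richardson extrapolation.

Richardson extrapolation on the trapezoidal column (denominator 4−1=3):
R(2,1) = (4·2.062727 − 2.277342) / 3 = 1.991189
R(3,1) = (4·2.007601 − 2.062727) / 3 = 1.989226
R(3,2) = 1.989226 + (1.989226 − 1.991189)/15 = 1.989095
(Column j=1 coincides with Simpson's rule on the same nodes.)

1.9891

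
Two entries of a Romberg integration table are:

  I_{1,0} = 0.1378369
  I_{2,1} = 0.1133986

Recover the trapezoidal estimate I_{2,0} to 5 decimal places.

From I_{2,1} = (4·I_{2,0} − I_{1,0})/3, solve for I_{2,0}:
4·I_{2,0} = 3·0.1133986 + 0.1378369 = 0.4780327
I_{2,0} = 0.1195082

0.11951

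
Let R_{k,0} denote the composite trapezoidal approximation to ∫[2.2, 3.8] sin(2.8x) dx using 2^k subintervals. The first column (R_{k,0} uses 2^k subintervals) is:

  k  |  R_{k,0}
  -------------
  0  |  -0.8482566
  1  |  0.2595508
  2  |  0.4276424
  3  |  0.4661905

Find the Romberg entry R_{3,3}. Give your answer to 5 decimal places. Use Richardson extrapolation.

Richardson extrapolation on the trapezoidal column (denominator 4−1=3):
R_{1,1} = 0.2595508 + (0.2595508 − (-0.8482566))/3 = 0.6288199
R_{2,1} = (4·0.4276424 − 0.2595508) / 3 = 0.4836729
R_{3,1} = 0.4661905 + (0.4661905 − 0.4276424)/3 = 0.4790399
R_{2,2} = 0.4836729 + (0.4836729 − 0.6288199)/15 = 0.4739964
R_{3,2} = (16·0.4790399 − 0.4836729) / 15 = 0.4787310
R_{3,3} = 0.4787310 + (0.4787310 − 0.4739964)/63 = 0.4788062
(Column j=1 coincides with Simpson's rule on the same nodes.)

0.47881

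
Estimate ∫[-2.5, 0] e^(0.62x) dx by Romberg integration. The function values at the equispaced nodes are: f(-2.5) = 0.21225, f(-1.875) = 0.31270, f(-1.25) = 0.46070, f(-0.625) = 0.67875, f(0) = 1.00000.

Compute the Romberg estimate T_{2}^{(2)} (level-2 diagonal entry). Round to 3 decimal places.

T_{0}^{(0)} (trapezoid, 1 panel, h=2.5000): 1.51531
T_{1}^{(0)} (trapezoid, 2 panels, h=1.2500): 1.33353
T_{2}^{(0)} (trapezoid, 4 panels, h=0.6250): 1.28642
T_{1}^{(1)} = 1.33353 + (1.33353 − 1.51531)/3 = 1.27294
T_{2}^{(1)} = 1.28642 + (1.28642 − 1.33353)/3 = 1.27072
T_{2}^{(2)} = 1.27072 + (1.27072 − 1.27294)/15 = 1.27057

1.271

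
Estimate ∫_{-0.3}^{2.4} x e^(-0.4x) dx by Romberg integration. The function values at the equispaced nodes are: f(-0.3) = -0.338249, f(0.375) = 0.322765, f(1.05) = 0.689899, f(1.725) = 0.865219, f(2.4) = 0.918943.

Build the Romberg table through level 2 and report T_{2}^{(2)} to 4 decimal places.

T_{0}^{(0)} (trapezoid, 1 panel, h=2.7000): 0.783937
T_{1}^{(0)} (trapezoid, 2 panels, h=1.3500): 1.323332
T_{2}^{(0)} (trapezoid, 4 panels, h=0.6750): 1.463555
T_{1}^{(1)} = 1.323332 + (1.323332 − 0.783937)/3 = 1.503130
T_{2}^{(1)} = 1.463555 + (1.463555 − 1.323332)/3 = 1.510296
T_{2}^{(2)} = 1.510296 + (1.510296 − 1.503130)/15 = 1.510774

1.5108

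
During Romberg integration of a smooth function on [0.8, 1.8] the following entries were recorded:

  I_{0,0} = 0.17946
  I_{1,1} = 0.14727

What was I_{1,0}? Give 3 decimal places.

0.155

From I_{1,1} = (4·I_{1,0} − I_{0,0})/3, solve for I_{1,0}:
4·I_{1,0} = 3·0.14727 + 0.17946 = 0.62127
I_{1,0} = 0.15532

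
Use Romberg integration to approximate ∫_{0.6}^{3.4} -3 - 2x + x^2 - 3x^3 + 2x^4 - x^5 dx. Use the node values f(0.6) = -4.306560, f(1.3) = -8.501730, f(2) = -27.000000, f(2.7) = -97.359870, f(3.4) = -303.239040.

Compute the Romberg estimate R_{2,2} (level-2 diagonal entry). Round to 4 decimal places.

R_{0,0} (trapezoid, 1 panel, h=2.8000): -430.563840
R_{1,0} (trapezoid, 2 panels, h=1.4000): -253.081920
R_{2,0} (trapezoid, 4 panels, h=0.7000): -200.644080
R_{1,1} = -253.081920 + (-253.081920 − (-430.563840))/3 = -193.921280
R_{2,1} = -200.644080 + (-200.644080 − (-253.081920))/3 = -183.164800
R_{2,2} = -183.164800 + (-183.164800 − (-193.921280))/15 = -182.447701

-182.4477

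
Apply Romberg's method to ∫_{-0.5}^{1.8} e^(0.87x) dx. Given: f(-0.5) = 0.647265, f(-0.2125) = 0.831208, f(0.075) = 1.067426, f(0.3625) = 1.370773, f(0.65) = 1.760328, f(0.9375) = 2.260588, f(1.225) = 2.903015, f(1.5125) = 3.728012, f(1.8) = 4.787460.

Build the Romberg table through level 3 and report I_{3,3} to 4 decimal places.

I_{0,0} (trapezoid, 1 panel, h=2.3000): 6.249934
I_{1,0} (trapezoid, 2 panels, h=1.1500): 5.149344
I_{2,0} (trapezoid, 4 panels, h=0.5750): 4.857676
I_{3,0} (trapezoid, 8 panels, h=0.2875): 4.783630
I_{1,1} = 5.149344 + (5.149344 − 6.249934)/3 = 4.782481
I_{2,1} = 4.857676 + (4.857676 − 5.149344)/3 = 4.760453
I_{3,1} = 4.783630 + (4.783630 − 4.857676)/3 = 4.758948
I_{2,2} = 4.760453 + (4.760453 − 4.782481)/15 = 4.758984
I_{3,2} = 4.758948 + (4.758948 − 4.760453)/15 = 4.758848
I_{3,3} = 4.758848 + (4.758848 − 4.758984)/63 = 4.758846

4.7588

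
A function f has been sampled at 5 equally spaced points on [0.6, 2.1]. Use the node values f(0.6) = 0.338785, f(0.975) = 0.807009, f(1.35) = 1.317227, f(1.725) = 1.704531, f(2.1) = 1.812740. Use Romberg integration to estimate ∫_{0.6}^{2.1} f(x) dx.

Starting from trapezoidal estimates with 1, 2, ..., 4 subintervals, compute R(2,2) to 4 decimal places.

R(0,0) (trapezoid, 1 panel, h=1.5000): 1.613644
R(1,0) (trapezoid, 2 panels, h=0.7500): 1.794742
R(2,0) (trapezoid, 4 panels, h=0.3750): 1.839199
R(1,1) = 1.794742 + (1.794742 − 1.613644)/3 = 1.855108
R(2,1) = 1.839199 + (1.839199 − 1.794742)/3 = 1.854018
R(2,2) = 1.854018 + (1.854018 − 1.855108)/15 = 1.853945

1.8539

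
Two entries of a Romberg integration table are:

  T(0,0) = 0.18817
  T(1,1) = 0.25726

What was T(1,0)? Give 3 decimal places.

0.240

From T(1,1) = (4·T(1,0) − T(0,0))/3, solve for T(1,0):
4·T(1,0) = 3·0.25726 + 0.18817 = 0.95995
T(1,0) = 0.23999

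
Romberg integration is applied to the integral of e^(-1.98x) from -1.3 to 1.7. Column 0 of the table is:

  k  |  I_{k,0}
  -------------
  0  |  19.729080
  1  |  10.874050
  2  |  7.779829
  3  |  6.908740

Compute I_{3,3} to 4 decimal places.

6.6087

I_{1,1} = 10.874050 + (10.874050 − 19.729080)/3 = 7.922373
I_{2,1} = (4·7.779829 − 10.874050) / 3 = 6.748422
I_{3,1} = (4·6.908740 − 7.779829) / 3 = 6.618377
I_{2,2} = 6.748422 + (6.748422 − 7.922373)/15 = 6.670159
I_{3,2} = 6.618377 + (6.618377 − 6.748422)/15 = 6.609707
I_{3,3} = (64·6.609707 − 6.670159) / 63 = 6.608747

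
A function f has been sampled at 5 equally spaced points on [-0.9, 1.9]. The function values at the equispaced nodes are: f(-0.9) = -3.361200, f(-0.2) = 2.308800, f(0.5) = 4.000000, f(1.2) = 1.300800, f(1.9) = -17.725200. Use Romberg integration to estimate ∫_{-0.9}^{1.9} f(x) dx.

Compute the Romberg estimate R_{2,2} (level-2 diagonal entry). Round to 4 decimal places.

0.4947

R_{0,0} (trapezoid, 1 panel, h=2.8000): -29.520960
R_{1,0} (trapezoid, 2 panels, h=1.4000): -9.160480
R_{2,0} (trapezoid, 4 panels, h=0.7000): -2.053520
R_{1,1} = -9.160480 + (-9.160480 − (-29.520960))/3 = -2.373653
R_{2,1} = -2.053520 + (-2.053520 − (-9.160480))/3 = 0.315467
R_{2,2} = 0.315467 + (0.315467 − (-2.373653))/15 = 0.494742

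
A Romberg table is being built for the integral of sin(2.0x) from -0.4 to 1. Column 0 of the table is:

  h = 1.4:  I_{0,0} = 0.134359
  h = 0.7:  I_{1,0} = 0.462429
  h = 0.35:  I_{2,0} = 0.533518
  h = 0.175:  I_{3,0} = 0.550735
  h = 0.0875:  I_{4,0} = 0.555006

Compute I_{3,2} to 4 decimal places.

0.5564

I_{2,1} = 0.533518 + (0.533518 − 0.462429)/3 = 0.557214
I_{3,1} = 0.550735 + (0.550735 − 0.533518)/3 = 0.556474
I_{3,2} = (16·0.556474 − 0.557214) / 15 = 0.556425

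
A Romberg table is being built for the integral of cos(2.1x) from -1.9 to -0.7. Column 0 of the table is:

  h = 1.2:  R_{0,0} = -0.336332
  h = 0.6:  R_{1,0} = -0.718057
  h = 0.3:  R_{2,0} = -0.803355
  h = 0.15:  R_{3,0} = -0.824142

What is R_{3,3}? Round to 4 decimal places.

-0.8310

R_{1,1} = (4·(-0.718057) − (-0.336332)) / 3 = -0.845299
R_{2,1} = (4·(-0.803355) − (-0.718057)) / 3 = -0.831788
R_{3,1} = (4·(-0.824142) − (-0.803355)) / 3 = -0.831071
R_{2,2} = -0.831788 + (-0.831788 − (-0.845299))/15 = -0.830887
R_{3,2} = (16·(-0.831071) − (-0.831788)) / 15 = -0.831023
R_{3,3} = -0.831023 + (-0.831023 − (-0.830887))/63 = -0.831025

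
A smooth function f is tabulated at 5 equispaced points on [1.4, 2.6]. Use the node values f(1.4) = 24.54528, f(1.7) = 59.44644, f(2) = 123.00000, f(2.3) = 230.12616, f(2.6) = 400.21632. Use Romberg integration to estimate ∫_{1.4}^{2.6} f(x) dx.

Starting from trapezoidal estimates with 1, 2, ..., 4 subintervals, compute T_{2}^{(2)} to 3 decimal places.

182.875

T_{0}^{(0)} (trapezoid, 1 panel, h=1.2000): 254.85696
T_{1}^{(0)} (trapezoid, 2 panels, h=0.6000): 201.22848
T_{2}^{(0)} (trapezoid, 4 panels, h=0.3000): 187.48602
T_{1}^{(1)} = 201.22848 + (201.22848 − 254.85696)/3 = 183.35232
T_{2}^{(1)} = 187.48602 + (187.48602 − 201.22848)/3 = 182.90520
T_{2}^{(2)} = 182.90520 + (182.90520 − 183.35232)/15 = 182.87539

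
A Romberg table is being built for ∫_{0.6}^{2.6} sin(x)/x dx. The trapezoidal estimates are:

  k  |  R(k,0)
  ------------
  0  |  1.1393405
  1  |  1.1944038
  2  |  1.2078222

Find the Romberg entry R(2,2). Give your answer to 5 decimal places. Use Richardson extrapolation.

1.21226

Richardson extrapolation on the trapezoidal column (denominator 4−1=3):
R(1,1) = 1.1944038 + (1.1944038 − 1.1393405)/3 = 1.2127582
R(2,1) = (4·1.2078222 − 1.1944038) / 3 = 1.2122950
R(2,2) = (16·1.2122950 − 1.2127582) / 15 = 1.2122641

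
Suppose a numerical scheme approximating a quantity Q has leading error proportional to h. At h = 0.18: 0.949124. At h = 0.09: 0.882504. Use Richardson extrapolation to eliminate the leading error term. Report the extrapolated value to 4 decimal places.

Extrapolated value = (2·A(h/2) − A(h)) / (2 − 1)
= (2·0.882504 − 0.949124) / 1
= 0.815884 / 1 = 0.815884

0.8159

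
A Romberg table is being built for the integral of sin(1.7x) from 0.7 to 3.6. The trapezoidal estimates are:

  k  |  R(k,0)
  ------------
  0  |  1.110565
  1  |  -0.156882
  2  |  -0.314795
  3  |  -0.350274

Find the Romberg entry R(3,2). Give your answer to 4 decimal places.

-0.3617

R(2,1) = (4·(-0.314795) − (-0.156882)) / 3 = -0.367433
R(3,1) = (4·(-0.350274) − (-0.314795)) / 3 = -0.362100
R(3,2) = (16·(-0.362100) − (-0.367433)) / 15 = -0.361744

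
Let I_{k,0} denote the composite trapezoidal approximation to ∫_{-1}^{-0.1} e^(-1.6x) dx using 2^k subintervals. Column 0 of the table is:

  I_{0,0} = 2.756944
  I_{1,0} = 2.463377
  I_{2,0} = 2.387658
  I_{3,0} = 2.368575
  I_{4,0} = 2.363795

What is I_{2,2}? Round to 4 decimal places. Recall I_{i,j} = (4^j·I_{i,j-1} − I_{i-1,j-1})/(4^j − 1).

2.3622

Richardson extrapolation on the trapezoidal column (denominator 4−1=3):
I_{1,1} = 2.463377 + (2.463377 − 2.756944)/3 = 2.365521
I_{2,1} = (4·2.387658 − 2.463377) / 3 = 2.362418
I_{2,2} = 2.362418 + (2.362418 − 2.365521)/15 = 2.362211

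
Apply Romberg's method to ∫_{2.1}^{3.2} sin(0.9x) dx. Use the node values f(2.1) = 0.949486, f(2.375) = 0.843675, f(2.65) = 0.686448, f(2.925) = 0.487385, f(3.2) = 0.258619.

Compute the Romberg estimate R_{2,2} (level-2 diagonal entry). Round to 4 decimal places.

0.7246

R_{0,0} (trapezoid, 1 panel, h=1.1000): 0.664458
R_{1,0} (trapezoid, 2 panels, h=0.5500): 0.709775
R_{2,0} (trapezoid, 4 panels, h=0.2750): 0.720929
R_{1,1} = 0.709775 + (0.709775 − 0.664458)/3 = 0.724881
R_{2,1} = 0.720929 + (0.720929 − 0.709775)/3 = 0.724647
R_{2,2} = 0.724647 + (0.724647 − 0.724881)/15 = 0.724631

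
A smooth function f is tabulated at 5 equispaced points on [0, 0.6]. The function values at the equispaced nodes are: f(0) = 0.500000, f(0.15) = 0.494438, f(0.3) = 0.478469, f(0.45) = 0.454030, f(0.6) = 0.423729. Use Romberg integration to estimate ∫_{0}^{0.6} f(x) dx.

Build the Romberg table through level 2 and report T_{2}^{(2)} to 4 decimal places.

0.2837

T_{0}^{(0)} (trapezoid, 1 panel, h=0.6000): 0.277119
T_{1}^{(0)} (trapezoid, 2 panels, h=0.3000): 0.282100
T_{2}^{(0)} (trapezoid, 4 panels, h=0.1500): 0.283320
T_{1}^{(1)} = 0.282100 + (0.282100 − 0.277119)/3 = 0.283760
T_{2}^{(1)} = 0.283320 + (0.283320 − 0.282100)/3 = 0.283727
T_{2}^{(2)} = 0.283727 + (0.283727 − 0.283760)/15 = 0.283725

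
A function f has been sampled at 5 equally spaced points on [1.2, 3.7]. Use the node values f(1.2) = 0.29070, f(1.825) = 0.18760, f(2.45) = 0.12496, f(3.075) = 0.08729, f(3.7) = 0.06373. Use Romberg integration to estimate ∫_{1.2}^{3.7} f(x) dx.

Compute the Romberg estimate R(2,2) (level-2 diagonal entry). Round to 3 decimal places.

0.355

R(0,0) (trapezoid, 1 panel, h=2.5000): 0.44304
R(1,0) (trapezoid, 2 panels, h=1.2500): 0.37772
R(2,0) (trapezoid, 4 panels, h=0.6250): 0.36067
R(1,1) = 0.37772 + (0.37772 − 0.44304)/3 = 0.35595
R(2,1) = 0.36067 + (0.36067 − 0.37772)/3 = 0.35499
R(2,2) = 0.35499 + (0.35499 − 0.35595)/15 = 0.35493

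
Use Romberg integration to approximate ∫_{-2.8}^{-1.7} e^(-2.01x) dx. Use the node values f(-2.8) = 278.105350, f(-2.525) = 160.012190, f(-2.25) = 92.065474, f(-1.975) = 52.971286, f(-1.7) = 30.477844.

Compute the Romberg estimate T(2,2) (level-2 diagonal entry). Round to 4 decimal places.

123.2041

T(0,0) (trapezoid, 1 panel, h=1.1000): 169.720757
T(1,0) (trapezoid, 2 panels, h=0.5500): 135.496389
T(2,0) (trapezoid, 4 panels, h=0.2750): 126.318650
T(1,1) = 135.496389 + (135.496389 − 169.720757)/3 = 124.088266
T(2,1) = 126.318650 + (126.318650 − 135.496389)/3 = 123.259404
T(2,2) = 123.259404 + (123.259404 − 124.088266)/15 = 123.204147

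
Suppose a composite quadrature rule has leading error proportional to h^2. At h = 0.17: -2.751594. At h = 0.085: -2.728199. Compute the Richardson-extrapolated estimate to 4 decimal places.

-2.7204

The leading error scales as h^2; refining by a factor of 2 reduces it by 2^2 = 4.
Extrapolated value = (4·A(h/2) − A(h)) / (4 − 1)
= (4·(-2.728199) − (-2.751594)) / 3
= -8.161202 / 3 = -2.720401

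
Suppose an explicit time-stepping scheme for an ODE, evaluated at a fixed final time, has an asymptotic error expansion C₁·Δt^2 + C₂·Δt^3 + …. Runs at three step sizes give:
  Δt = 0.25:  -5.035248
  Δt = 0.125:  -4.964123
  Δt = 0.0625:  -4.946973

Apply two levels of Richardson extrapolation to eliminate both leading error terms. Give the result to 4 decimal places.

First eliminate the Δt^2 term (factor 2^2 = 4):
  B₁ = (4·(-4.964123) − (-5.035248))/3 = -4.940415
  B₂ = (4·(-4.946973) − (-4.964123))/3 = -4.941256
Then eliminate the Δt^3 term (factor 2^3 = 8):
  (8·(-4.941256) − (-4.940415))/7 = -4.941376

-4.9414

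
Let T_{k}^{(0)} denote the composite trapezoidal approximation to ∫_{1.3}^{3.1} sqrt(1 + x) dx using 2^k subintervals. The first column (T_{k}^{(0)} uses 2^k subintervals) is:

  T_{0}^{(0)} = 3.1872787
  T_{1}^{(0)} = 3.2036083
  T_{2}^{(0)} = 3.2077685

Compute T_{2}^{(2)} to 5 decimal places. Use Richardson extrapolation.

Richardson extrapolation on the trapezoidal column (denominator 4−1=3):
T_{1}^{(1)} = 3.2036083 + (3.2036083 − 3.1872787)/3 = 3.2090515
T_{2}^{(1)} = (4·3.2077685 − 3.2036083) / 3 = 3.2091552
T_{2}^{(2)} = (16·3.2091552 − 3.2090515) / 15 = 3.2091621
(Column j=1 coincides with Simpson's rule on the same nodes.)

3.20916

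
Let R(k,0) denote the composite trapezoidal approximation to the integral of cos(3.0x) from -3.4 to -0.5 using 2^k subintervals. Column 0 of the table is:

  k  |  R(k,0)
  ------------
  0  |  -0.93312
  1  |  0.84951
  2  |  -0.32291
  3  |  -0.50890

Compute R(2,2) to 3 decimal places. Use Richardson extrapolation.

Richardson extrapolation on the trapezoidal column (denominator 4−1=3):
R(1,1) = (4·0.84951 − (-0.93312)) / 3 = 1.44372
R(2,1) = (4·(-0.32291) − 0.84951) / 3 = -0.71372
R(2,2) = (16·(-0.71372) − 1.44372) / 15 = -0.85755

-0.858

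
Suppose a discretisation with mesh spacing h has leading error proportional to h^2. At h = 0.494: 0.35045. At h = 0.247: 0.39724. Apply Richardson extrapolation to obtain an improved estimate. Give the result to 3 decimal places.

The leading error scales as h^2; refining by a factor of 2 reduces it by 2^2 = 4.
Extrapolated value = (4·A(h/2) − A(h)) / (4 − 1)
= (4·0.39724 − 0.35045) / 3
= 1.23851 / 3 = 0.41284

0.413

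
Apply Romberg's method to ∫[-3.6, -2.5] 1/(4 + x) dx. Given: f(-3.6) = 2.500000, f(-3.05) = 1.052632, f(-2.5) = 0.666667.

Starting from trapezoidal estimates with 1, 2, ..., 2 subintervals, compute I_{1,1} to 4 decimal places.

I_{0,0} (trapezoid, 1 panel, h=1.1000): 1.741667
I_{1,0} (trapezoid, 2 panels, h=0.5500): 1.449781
I_{1,1} = 1.449781 + (1.449781 − 1.741667)/3 = 1.352486

1.3525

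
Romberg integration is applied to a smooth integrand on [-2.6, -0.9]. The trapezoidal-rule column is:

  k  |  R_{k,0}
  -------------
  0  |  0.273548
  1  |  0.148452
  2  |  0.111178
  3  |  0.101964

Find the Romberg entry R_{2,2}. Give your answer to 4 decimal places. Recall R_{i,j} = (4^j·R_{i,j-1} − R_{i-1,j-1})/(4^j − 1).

0.0982

R_{1,1} = (4·0.148452 − 0.273548) / 3 = 0.106753
R_{2,1} = 0.111178 + (0.111178 − 0.148452)/3 = 0.098753
R_{2,2} = (16·0.098753 − 0.106753) / 15 = 0.098220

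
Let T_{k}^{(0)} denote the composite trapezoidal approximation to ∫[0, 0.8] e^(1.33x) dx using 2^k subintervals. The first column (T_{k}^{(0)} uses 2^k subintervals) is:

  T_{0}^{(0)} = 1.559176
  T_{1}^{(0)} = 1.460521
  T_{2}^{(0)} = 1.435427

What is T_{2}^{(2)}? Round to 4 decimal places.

1.4270

Richardson extrapolation on the trapezoidal column (denominator 4−1=3):
T_{1}^{(1)} = (4·1.460521 − 1.559176) / 3 = 1.427636
T_{2}^{(1)} = 1.435427 + (1.435427 − 1.460521)/3 = 1.427062
T_{2}^{(2)} = (16·1.427062 − 1.427636) / 15 = 1.427024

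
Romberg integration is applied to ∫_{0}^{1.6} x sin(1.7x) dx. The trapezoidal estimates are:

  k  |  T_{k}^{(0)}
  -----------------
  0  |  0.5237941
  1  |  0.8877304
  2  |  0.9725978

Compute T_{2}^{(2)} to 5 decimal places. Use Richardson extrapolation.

Richardson extrapolation on the trapezoidal column (denominator 4−1=3):
T_{1}^{(1)} = 0.8877304 + (0.8877304 − 0.5237941)/3 = 1.0090425
T_{2}^{(1)} = 0.9725978 + (0.9725978 − 0.8877304)/3 = 1.0008869
T_{2}^{(2)} = (16·1.0008869 − 1.0090425) / 15 = 1.0003432

1.00034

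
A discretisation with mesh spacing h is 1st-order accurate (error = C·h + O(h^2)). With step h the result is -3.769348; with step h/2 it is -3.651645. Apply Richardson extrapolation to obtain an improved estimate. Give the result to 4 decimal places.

-3.5339

The leading error scales as h; refining by a factor of 2 reduces it by 2^1 = 2.
Extrapolated value = (2·A(h/2) − A(h)) / (2 − 1)
= (2·(-3.651645) − (-3.769348)) / 1
= -3.533942 / 1 = -3.533942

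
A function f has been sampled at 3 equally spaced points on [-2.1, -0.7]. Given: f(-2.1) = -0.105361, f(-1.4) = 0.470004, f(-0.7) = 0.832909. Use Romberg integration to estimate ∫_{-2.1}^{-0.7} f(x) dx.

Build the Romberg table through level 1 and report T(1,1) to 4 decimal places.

0.6084

T(0,0) (trapezoid, 1 panel, h=1.4000): 0.509284
T(1,0) (trapezoid, 2 panels, h=0.7000): 0.583645
T(1,1) = 0.583645 + (0.583645 − 0.509284)/3 = 0.608432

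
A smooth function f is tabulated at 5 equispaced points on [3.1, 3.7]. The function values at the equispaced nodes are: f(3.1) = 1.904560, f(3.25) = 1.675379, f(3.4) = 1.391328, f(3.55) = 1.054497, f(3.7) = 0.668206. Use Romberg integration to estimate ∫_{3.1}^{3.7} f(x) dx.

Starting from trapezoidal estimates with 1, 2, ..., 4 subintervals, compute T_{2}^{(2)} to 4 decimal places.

0.8137

T_{0}^{(0)} (trapezoid, 1 panel, h=0.6000): 0.771830
T_{1}^{(0)} (trapezoid, 2 panels, h=0.3000): 0.803313
T_{2}^{(0)} (trapezoid, 4 panels, h=0.1500): 0.811138
T_{1}^{(1)} = 0.803313 + (0.803313 − 0.771830)/3 = 0.813807
T_{2}^{(1)} = 0.811138 + (0.811138 − 0.803313)/3 = 0.813746
T_{2}^{(2)} = 0.813746 + (0.813746 − 0.813807)/15 = 0.813742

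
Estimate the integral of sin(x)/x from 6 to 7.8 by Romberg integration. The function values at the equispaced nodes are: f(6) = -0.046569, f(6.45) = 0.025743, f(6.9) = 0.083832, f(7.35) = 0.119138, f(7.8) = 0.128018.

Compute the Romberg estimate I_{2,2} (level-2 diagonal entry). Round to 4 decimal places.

0.1242

I_{0,0} (trapezoid, 1 panel, h=1.8000): 0.073304
I_{1,0} (trapezoid, 2 panels, h=0.9000): 0.112101
I_{2,0} (trapezoid, 4 panels, h=0.4500): 0.121247
I_{1,1} = 0.112101 + (0.112101 − 0.073304)/3 = 0.125033
I_{2,1} = 0.121247 + (0.121247 − 0.112101)/3 = 0.124296
I_{2,2} = 0.124296 + (0.124296 − 0.125033)/15 = 0.124247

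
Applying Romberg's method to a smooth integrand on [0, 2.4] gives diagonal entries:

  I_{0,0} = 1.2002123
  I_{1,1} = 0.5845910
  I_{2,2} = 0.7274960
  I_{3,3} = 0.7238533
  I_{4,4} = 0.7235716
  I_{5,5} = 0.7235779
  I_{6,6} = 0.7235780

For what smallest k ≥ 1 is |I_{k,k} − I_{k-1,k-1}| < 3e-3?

|I_{1,1} − I_{0,0}| = 0.6156213 ≥ 3e-3
|I_{2,2} − I_{1,1}| = 0.1429050 ≥ 3e-3
|I_{3,3} − I_{2,2}| = 0.0036427 ≥ 3e-3
|I_{4,4} − I_{3,3}| = 0.0002817 < 3e-3

k = 4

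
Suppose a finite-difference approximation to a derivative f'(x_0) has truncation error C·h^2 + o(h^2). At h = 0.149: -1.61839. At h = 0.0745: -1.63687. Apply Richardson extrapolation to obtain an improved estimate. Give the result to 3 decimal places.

The leading error scales as h^2; refining by a factor of 2 reduces it by 2^2 = 4.
Extrapolated value = (4·A(h/2) − A(h)) / (4 − 1)
= (4·(-1.63687) − (-1.61839)) / 3
= -4.92909 / 3 = -1.64303

-1.643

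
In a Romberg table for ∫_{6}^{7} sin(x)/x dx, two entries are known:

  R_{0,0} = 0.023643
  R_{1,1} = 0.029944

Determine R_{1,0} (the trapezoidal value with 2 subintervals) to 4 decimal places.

From R_{1,1} = (4·R_{1,0} − R_{0,0})/3, solve for R_{1,0}:
4·R_{1,0} = 3·0.029944 + 0.023643 = 0.113475
R_{1,0} = 0.028369

0.0284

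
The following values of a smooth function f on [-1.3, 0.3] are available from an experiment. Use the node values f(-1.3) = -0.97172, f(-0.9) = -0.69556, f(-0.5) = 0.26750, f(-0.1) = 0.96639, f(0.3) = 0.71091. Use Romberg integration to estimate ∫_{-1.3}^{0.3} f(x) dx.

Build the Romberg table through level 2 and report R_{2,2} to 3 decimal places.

0.179

R_{0,0} (trapezoid, 1 panel, h=1.6000): -0.20865
R_{1,0} (trapezoid, 2 panels, h=0.8000): 0.10968
R_{2,0} (trapezoid, 4 panels, h=0.4000): 0.16317
R_{1,1} = 0.10968 + (0.10968 − (-0.20865))/3 = 0.21579
R_{2,1} = 0.16317 + (0.16317 − 0.10968)/3 = 0.18100
R_{2,2} = 0.18100 + (0.18100 − 0.21579)/15 = 0.17868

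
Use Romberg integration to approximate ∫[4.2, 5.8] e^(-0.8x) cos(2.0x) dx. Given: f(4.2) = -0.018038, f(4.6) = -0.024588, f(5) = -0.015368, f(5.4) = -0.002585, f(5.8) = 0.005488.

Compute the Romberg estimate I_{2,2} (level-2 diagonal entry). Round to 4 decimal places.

-0.0203

I_{0,0} (trapezoid, 1 panel, h=1.6000): -0.010040
I_{1,0} (trapezoid, 2 panels, h=0.8000): -0.017314
I_{2,0} (trapezoid, 4 panels, h=0.4000): -0.019526
I_{1,1} = -0.017314 + (-0.017314 − (-0.010040))/3 = -0.019739
I_{2,1} = -0.019526 + (-0.019526 − (-0.017314))/3 = -0.020263
I_{2,2} = -0.020263 + (-0.020263 − (-0.019739))/15 = -0.020298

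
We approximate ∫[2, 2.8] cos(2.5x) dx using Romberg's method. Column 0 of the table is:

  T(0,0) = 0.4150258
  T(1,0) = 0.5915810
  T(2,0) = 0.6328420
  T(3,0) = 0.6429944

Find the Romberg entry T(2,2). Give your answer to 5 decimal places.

0.64634

T(1,1) = 0.5915810 + (0.5915810 − 0.4150258)/3 = 0.6504327
T(2,1) = 0.6328420 + (0.6328420 − 0.5915810)/3 = 0.6465957
T(2,2) = 0.6465957 + (0.6465957 − 0.6504327)/15 = 0.6463399
(Column j=1 coincides with Simpson's rule on the same nodes.)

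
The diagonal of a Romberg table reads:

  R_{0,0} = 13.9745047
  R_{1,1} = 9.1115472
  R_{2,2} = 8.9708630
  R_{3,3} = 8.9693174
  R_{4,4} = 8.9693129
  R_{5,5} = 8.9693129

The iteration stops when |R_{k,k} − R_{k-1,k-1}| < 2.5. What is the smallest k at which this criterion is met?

k = 2

|R_{1,1} − R_{0,0}| = 4.8629575 ≥ 2.5
|R_{2,2} − R_{1,1}| = 0.1406842 < 2.5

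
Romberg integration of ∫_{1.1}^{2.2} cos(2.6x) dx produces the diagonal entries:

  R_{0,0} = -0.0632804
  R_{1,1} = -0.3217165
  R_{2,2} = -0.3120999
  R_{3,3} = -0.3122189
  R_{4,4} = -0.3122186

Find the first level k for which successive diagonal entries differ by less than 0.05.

k = 2

|R_{1,1} − R_{0,0}| = 0.2584361 ≥ 0.05
|R_{2,2} − R_{1,1}| = 0.0096166 < 0.05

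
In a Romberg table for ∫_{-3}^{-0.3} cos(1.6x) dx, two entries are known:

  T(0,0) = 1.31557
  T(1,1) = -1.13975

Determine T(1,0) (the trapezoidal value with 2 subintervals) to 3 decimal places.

From T(1,1) = (4·T(1,0) − T(0,0))/3, solve for T(1,0):
4·T(1,0) = 3·(-1.13975) + 1.31557 = -2.10368
T(1,0) = -0.52592

-0.526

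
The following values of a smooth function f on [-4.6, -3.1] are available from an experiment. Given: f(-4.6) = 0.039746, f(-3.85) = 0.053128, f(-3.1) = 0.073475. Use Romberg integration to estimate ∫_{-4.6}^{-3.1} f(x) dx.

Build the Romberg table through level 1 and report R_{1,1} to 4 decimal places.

0.0814

R_{0,0} (trapezoid, 1 panel, h=1.5000): 0.084916
R_{1,0} (trapezoid, 2 panels, h=0.7500): 0.082304
R_{1,1} = 0.082304 + (0.082304 − 0.084916)/3 = 0.081433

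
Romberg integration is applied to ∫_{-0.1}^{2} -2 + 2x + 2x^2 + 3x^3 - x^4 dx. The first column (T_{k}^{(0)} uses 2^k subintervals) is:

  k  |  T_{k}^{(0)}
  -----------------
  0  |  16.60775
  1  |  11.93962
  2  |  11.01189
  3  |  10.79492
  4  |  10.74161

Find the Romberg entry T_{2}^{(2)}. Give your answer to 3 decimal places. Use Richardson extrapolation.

Richardson extrapolation on the trapezoidal column (denominator 4−1=3):
T_{1}^{(1)} = 11.93962 + (11.93962 − 16.60775)/3 = 10.38358
T_{2}^{(1)} = (4·11.01189 − 11.93962) / 3 = 10.70265
T_{2}^{(2)} = (16·10.70265 − 10.38358) / 15 = 10.72392

10.724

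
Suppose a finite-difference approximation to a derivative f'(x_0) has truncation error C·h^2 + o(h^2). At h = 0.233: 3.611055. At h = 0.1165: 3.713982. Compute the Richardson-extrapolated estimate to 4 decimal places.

The leading error scales as h^2; refining by a factor of 2 reduces it by 2^2 = 4.
Extrapolated value = (4·A(h/2) − A(h)) / (4 − 1)
= (4·3.713982 − 3.611055) / 3
= 11.244873 / 3 = 3.748291

3.7483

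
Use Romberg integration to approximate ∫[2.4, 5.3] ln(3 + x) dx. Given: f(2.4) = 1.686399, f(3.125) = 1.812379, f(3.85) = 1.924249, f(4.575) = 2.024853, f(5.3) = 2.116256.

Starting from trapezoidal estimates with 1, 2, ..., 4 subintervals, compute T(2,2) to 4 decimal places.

T(0,0) (trapezoid, 1 panel, h=2.9000): 5.513850
T(1,0) (trapezoid, 2 panels, h=1.4500): 5.547086
T(2,0) (trapezoid, 4 panels, h=0.7250): 5.555536
T(1,1) = 5.547086 + (5.547086 − 5.513850)/3 = 5.558165
T(2,1) = 5.555536 + (5.555536 − 5.547086)/3 = 5.558353
T(2,2) = 5.558353 + (5.558353 − 5.558165)/15 = 5.558366

5.5584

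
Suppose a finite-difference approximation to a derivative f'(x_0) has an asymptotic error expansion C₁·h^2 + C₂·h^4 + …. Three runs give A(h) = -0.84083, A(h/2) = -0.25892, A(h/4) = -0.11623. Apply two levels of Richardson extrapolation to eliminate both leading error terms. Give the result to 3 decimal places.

First eliminate the h^2 term (factor 2^2 = 4):
  B₁ = (4·(-0.25892) − (-0.84083))/3 = -0.06495
  B₂ = (4·(-0.11623) − (-0.25892))/3 = -0.06867
Then eliminate the h^4 term (factor 2^4 = 16):
  (16·(-0.06867) − (-0.06495))/15 = -0.06892

-0.069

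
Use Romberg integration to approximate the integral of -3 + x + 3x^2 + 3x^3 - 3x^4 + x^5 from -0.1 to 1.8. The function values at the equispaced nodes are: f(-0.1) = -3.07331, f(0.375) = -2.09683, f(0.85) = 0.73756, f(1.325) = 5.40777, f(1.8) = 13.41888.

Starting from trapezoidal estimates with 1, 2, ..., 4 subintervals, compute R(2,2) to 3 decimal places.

R(0,0) (trapezoid, 1 panel, h=1.9000): 9.82829
R(1,0) (trapezoid, 2 panels, h=0.9500): 5.61483
R(2,0) (trapezoid, 4 panels, h=0.4750): 4.38011
R(1,1) = 5.61483 + (5.61483 − 9.82829)/3 = 4.21034
R(2,1) = 4.38011 + (4.38011 − 5.61483)/3 = 3.96854
R(2,2) = 3.96854 + (3.96854 − 4.21034)/15 = 3.95242

3.952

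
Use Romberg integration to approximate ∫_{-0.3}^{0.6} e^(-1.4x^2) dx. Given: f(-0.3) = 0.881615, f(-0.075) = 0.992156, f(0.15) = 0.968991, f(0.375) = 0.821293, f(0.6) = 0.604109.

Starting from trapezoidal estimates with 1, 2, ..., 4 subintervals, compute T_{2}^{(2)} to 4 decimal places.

T_{0}^{(0)} (trapezoid, 1 panel, h=0.9000): 0.668576
T_{1}^{(0)} (trapezoid, 2 panels, h=0.4500): 0.770334
T_{2}^{(0)} (trapezoid, 4 panels, h=0.2250): 0.793193
T_{1}^{(1)} = 0.770334 + (0.770334 − 0.668576)/3 = 0.804253
T_{2}^{(1)} = 0.793193 + (0.793193 − 0.770334)/3 = 0.800813
T_{2}^{(2)} = 0.800813 + (0.800813 − 0.804253)/15 = 0.800584

0.8006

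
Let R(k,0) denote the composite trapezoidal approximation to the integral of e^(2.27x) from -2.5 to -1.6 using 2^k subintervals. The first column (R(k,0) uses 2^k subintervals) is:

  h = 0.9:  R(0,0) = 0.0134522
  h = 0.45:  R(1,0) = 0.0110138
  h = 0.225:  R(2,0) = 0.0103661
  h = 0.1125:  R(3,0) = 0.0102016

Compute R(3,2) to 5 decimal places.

Richardson extrapolation on the trapezoidal column (denominator 4−1=3):
R(2,1) = 0.0103661 + (0.0103661 − 0.0110138)/3 = 0.0101502
R(3,1) = 0.0102016 + (0.0102016 − 0.0103661)/3 = 0.0101468
R(3,2) = (16·0.0101468 − 0.0101502) / 15 = 0.0101466
(Column j=1 coincides with Simpson's rule on the same nodes.)

0.01015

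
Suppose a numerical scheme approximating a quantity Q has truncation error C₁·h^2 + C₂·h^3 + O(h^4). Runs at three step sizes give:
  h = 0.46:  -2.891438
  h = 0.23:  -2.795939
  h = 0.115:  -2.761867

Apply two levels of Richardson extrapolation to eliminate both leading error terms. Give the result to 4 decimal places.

First eliminate the h^2 term (factor 2^2 = 4):
  B₁ = (4·(-2.795939) − (-2.891438))/3 = -2.764106
  B₂ = (4·(-2.761867) − (-2.795939))/3 = -2.750510
Then eliminate the h^3 term (factor 2^3 = 8):
  (8·(-2.750510) − (-2.764106))/7 = -2.748568

-2.7486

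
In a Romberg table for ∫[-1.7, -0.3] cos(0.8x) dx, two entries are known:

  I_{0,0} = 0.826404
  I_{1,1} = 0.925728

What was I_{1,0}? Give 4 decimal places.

0.9009

From I_{1,1} = (4·I_{1,0} − I_{0,0})/3, solve for I_{1,0}:
4·I_{1,0} = 3·0.925728 + 0.826404 = 3.603588
I_{1,0} = 0.900897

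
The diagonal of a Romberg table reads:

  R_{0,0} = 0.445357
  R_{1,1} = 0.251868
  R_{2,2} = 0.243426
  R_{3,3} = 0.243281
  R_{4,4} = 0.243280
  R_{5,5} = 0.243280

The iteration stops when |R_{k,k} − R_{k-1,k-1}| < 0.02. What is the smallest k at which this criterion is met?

|R_{1,1} − R_{0,0}| = 0.193489 ≥ 0.02
|R_{2,2} − R_{1,1}| = 0.008442 < 0.02

k = 2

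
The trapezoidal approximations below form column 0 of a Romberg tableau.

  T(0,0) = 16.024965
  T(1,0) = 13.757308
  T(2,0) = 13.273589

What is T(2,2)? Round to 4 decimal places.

T(1,1) = (4·13.757308 − 16.024965) / 3 = 13.001422
T(2,1) = (4·13.273589 − 13.757308) / 3 = 13.112349
T(2,2) = 13.112349 + (13.112349 − 13.001422)/15 = 13.119744

13.1197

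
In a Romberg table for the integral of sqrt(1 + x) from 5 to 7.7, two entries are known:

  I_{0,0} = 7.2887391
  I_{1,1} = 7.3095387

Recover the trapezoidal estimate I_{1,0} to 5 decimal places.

7.30434

From I_{1,1} = (4·I_{1,0} − I_{0,0})/3, solve for I_{1,0}:
4·I_{1,0} = 3·7.3095387 + 7.2887391 = 29.2173552
I_{1,0} = 7.3043388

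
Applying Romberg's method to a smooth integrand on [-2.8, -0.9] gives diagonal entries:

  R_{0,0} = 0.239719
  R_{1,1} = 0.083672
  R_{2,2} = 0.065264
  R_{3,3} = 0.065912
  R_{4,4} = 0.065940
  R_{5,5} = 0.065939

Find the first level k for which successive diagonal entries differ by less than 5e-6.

k = 5

|R_{1,1} − R_{0,0}| = 0.156047 ≥ 5e-6
|R_{2,2} − R_{1,1}| = 0.018408 ≥ 5e-6
|R_{3,3} − R_{2,2}| = 0.000648 ≥ 5e-6
|R_{4,4} − R_{3,3}| = 0.000028 ≥ 5e-6
|R_{5,5} − R_{4,4}| = 0.000001 < 5e-6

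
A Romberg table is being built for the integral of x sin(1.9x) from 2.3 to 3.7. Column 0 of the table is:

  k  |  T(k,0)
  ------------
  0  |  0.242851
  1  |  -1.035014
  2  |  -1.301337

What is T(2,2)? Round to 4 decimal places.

-1.3854

Richardson extrapolation on the trapezoidal column (denominator 4−1=3):
T(1,1) = (4·(-1.035014) − 0.242851) / 3 = -1.460969
T(2,1) = (4·(-1.301337) − (-1.035014)) / 3 = -1.390111
T(2,2) = (16·(-1.390111) − (-1.460969)) / 15 = -1.385387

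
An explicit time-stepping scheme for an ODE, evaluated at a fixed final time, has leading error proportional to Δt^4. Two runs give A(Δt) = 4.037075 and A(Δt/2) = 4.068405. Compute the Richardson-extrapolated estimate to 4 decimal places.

The leading error scales as Δt^4; refining by a factor of 2 reduces it by 2^4 = 16.
Extrapolated value = (16·A(Δt/2) − A(Δt)) / (16 − 1)
= (16·4.068405 − 4.037075) / 15
= 61.057405 / 15 = 4.070494

4.0705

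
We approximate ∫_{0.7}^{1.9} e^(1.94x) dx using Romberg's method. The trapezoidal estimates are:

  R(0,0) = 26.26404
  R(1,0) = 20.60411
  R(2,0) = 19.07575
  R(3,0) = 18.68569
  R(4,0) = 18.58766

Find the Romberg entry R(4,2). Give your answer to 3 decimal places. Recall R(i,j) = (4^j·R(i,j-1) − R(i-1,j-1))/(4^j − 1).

R(3,1) = 18.68569 + (18.68569 − 19.07575)/3 = 18.55567
R(4,1) = (4·18.58766 − 18.68569) / 3 = 18.55498
R(4,2) = (16·18.55498 − 18.55567) / 15 = 18.55493

18.555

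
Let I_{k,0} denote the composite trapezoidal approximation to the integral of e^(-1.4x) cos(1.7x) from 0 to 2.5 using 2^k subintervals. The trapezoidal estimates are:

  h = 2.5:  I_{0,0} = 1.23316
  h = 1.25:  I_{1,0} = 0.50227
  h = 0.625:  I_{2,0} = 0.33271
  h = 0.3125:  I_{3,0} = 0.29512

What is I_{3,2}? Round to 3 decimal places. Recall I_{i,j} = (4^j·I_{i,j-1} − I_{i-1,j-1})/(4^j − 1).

0.283

I_{2,1} = (4·0.33271 − 0.50227) / 3 = 0.27619
I_{3,1} = 0.29512 + (0.29512 − 0.33271)/3 = 0.28259
I_{3,2} = 0.28259 + (0.28259 − 0.27619)/15 = 0.28302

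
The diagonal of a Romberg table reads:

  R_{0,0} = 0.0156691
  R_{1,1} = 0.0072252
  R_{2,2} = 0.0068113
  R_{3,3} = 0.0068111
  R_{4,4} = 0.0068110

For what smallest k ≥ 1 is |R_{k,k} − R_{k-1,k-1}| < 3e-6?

k = 3

|R_{1,1} − R_{0,0}| = 0.0084439 ≥ 3e-6
|R_{2,2} − R_{1,1}| = 0.0004139 ≥ 3e-6
|R_{3,3} − R_{2,2}| = 0.0000002 < 3e-6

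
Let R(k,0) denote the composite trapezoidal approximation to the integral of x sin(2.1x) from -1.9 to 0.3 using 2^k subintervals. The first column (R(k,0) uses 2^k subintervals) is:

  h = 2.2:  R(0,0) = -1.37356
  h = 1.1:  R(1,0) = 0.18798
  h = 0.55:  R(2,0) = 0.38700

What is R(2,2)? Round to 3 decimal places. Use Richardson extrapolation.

0.436

Richardson extrapolation on the trapezoidal column (denominator 4−1=3):
R(1,1) = 0.18798 + (0.18798 − (-1.37356))/3 = 0.70849
R(2,1) = (4·0.38700 − 0.18798) / 3 = 0.45334
R(2,2) = (16·0.45334 − 0.70849) / 15 = 0.43633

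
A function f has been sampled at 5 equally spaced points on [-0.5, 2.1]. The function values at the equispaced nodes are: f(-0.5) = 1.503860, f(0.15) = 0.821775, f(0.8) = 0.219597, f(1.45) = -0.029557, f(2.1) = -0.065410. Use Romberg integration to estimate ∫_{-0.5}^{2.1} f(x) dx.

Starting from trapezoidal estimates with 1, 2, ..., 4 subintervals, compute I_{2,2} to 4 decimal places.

I_{0,0} (trapezoid, 1 panel, h=2.6000): 1.869985
I_{1,0} (trapezoid, 2 panels, h=1.3000): 1.220469
I_{2,0} (trapezoid, 4 panels, h=0.6500): 1.125176
I_{1,1} = 1.220469 + (1.220469 − 1.869985)/3 = 1.003964
I_{2,1} = 1.125176 + (1.125176 − 1.220469)/3 = 1.093412
I_{2,2} = 1.093412 + (1.093412 − 1.003964)/15 = 1.099375

1.0994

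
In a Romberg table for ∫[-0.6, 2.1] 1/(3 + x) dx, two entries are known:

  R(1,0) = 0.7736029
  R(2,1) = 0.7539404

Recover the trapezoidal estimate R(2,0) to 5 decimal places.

0.75886

From R(2,1) = (4·R(2,0) − R(1,0))/3, solve for R(2,0):
4·R(2,0) = 3·0.7539404 + 0.7736029 = 3.0354241
R(2,0) = 0.7588560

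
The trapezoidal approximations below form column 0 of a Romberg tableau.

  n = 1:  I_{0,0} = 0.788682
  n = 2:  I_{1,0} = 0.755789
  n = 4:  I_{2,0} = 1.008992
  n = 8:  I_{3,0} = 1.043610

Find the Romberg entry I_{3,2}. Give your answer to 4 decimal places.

Richardson extrapolation on the trapezoidal column (denominator 4−1=3):
I_{2,1} = 1.008992 + (1.008992 − 0.755789)/3 = 1.093393
I_{3,1} = (4·1.043610 − 1.008992) / 3 = 1.055149
I_{3,2} = (16·1.055149 − 1.093393) / 15 = 1.052599

1.0526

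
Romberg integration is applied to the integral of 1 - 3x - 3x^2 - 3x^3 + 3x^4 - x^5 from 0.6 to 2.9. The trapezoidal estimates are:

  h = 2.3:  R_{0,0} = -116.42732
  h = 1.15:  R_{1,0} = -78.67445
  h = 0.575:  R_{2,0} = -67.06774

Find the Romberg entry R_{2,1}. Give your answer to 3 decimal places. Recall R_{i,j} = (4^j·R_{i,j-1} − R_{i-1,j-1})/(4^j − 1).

-63.199

R_{2,1} = (4·(-67.06774) − (-78.67445)) / 3 = -63.19884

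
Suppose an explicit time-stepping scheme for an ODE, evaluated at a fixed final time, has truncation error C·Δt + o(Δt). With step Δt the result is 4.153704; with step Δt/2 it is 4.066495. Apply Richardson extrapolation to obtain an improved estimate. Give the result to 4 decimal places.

The leading error scales as Δt; refining by a factor of 2 reduces it by 2^1 = 2.
Extrapolated value = (2·A(Δt/2) − A(Δt)) / (2 − 1)
= (2·4.066495 − 4.153704) / 1
= 3.979286 / 1 = 3.979286

3.9793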